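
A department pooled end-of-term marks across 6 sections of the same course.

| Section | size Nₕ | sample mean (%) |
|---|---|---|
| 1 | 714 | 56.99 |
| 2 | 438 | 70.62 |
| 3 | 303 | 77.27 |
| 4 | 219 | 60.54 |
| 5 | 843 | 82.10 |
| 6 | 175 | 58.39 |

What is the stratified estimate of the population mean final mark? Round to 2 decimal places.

x̄_st = (Σ Nₕx̄ₕ) / (Σ Nₕ) = (714·56.99 + 438·70.62 + 303·77.27 + 219·60.54 + 843·82.10 + 175·58.39) / 2692
= 187722.04 / 2692 = 69.7333... → 69.73.

69.73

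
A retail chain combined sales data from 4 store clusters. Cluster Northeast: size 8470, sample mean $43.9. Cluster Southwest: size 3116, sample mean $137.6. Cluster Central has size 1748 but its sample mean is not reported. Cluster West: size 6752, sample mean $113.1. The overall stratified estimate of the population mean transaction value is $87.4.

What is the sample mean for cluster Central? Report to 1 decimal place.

N = 8470 + 3116 + 1748 + 6752 = 20086.
Overall total = μ·N = 87.4·20086 = 1755516.4.
Subtract the known strata: 8470·43.9 + 3116·137.6 + 6752·113.1 = 1564245.8.
Remaining total for cluster Central: 1755516.4 − 1564245.8 = 191270.6.
Divide by its size: 191270.6 / 1748 = 109.423... → 109.4.

109.4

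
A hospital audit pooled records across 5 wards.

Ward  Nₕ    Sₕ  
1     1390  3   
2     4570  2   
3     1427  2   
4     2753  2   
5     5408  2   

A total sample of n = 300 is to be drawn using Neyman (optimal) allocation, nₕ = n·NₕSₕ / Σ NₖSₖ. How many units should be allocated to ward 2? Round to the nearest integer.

84

1: NₕSₕ = 1390·3 = 4170
2: NₕSₕ = 4570·2 = 9140
3: NₕSₕ = 1427·2 = 2854
4: NₕSₕ = 2753·2 = 5506
5: NₕSₕ = 5408·2 = 10816
Σ NₕSₕ = 32486.
n_2 = 300·9140/32486 = 84.406... → 84.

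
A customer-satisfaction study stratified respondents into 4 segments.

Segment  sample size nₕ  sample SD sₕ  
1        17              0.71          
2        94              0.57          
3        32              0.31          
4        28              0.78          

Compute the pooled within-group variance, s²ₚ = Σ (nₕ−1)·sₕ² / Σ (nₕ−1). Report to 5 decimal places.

0.34543

1: (17−1)·0.71² = 16·0.5041 = 8.0656
2: (94−1)·0.57² = 93·0.3249 = 30.2157
3: (32−1)·0.31² = 31·0.0961 = 2.9791
4: (28−1)·0.78² = 27·0.6084 = 16.4268
Numerator = 57.6872; denominator = Σ(nₕ−1) = 167.
s²ₚ = 57.6872/167 = 0.3454323... → 0.34543.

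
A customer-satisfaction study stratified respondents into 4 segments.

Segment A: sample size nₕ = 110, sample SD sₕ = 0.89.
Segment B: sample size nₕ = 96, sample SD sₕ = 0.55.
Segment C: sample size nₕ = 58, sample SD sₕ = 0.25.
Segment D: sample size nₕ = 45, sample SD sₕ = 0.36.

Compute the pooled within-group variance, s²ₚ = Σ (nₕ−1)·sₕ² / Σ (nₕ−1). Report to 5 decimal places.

A: (110−1)·0.89² = 109·0.7921 = 86.3389
B: (96−1)·0.55² = 95·0.3025 = 28.7375
C: (58−1)·0.25² = 57·0.0625 = 3.5625
D: (45−1)·0.36² = 44·0.1296 = 5.7024
Numerator = 124.3413; denominator = Σ(nₕ−1) = 305.
s²ₚ = 124.3413/305 = 0.4076764... → 0.40768.

0.40768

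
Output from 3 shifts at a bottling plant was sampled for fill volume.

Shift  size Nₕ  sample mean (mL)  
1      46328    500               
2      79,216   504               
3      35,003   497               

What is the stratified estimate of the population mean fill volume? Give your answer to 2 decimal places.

N = 160547; weights Wₕ = Nₕ/N = (0.2886, 0.4934, 0.2180).
x̄_st = Σ Wₕ·x̄ₕ = 0.2886·500 + 0.4934·504 + 0.2180·497 ≈ 501.3196...
→ 501.32.

501.32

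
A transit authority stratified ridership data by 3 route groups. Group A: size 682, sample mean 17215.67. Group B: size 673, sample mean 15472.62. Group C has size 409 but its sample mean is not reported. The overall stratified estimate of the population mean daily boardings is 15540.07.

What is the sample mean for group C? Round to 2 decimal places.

N = 682 + 673 + 409 = 1764.
Overall total = μ·N = 15540.07·1764 = 27412683.48.
Subtract the known strata: 682·17215.67 + 673·15472.62 = 22154160.2.
Remaining total for group C: 27412683.48 − 22154160.2 = 5258523.28.
Divide by its size: 5258523.28 / 409 = 12857.0251... → 12857.03.

12857.03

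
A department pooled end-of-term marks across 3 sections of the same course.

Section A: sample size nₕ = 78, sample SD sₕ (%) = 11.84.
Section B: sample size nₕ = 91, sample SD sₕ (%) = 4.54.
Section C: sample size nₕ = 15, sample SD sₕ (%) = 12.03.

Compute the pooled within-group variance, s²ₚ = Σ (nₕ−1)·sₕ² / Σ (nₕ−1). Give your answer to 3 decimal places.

81.080

Degrees of freedom: 77 + 90 + 14 = 181.
Σ(nₕ−1)sₕ² = 77·140.1856 + 90·20.6116 + 14·144.7209 = 14675.4278.
s²ₚ = 14675.4278 / 181 = 81.07971... → 81.080.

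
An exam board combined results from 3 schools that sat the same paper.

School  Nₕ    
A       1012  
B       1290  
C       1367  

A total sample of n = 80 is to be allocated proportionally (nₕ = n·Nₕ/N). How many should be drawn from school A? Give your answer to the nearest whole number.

22

N = 1012 + 1290 + 1367 = 3669.
n_A = 80·1012/3669 = 22.066... → 22.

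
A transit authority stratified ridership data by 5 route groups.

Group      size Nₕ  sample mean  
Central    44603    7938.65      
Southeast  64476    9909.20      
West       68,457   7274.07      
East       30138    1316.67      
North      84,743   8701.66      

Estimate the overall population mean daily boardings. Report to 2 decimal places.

N = 44603 + 64476 + 68457 + 30138 + 84743 = 292417.
The stratified mean weights each stratum mean by its population share Nₕ/N.
Σ Nₕx̄ₕ = 44603·7938.65 + 64476·9909.20 + 68457·7274.07 + 30138·1316.67 + 84743·8701.66 = 354087605.95 + 638905579.2 + 497961009.99 + 39681800.46 + 737404773.38 = 2268040768.98.
Divide by N: 2268040768.98 / 292417 = 7756.1864... → 7756.19.

7756.19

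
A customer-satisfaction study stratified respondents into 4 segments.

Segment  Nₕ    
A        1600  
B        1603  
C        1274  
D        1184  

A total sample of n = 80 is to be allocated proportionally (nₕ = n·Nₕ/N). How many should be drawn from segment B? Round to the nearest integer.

23

Share of segment B = 1603/5661 = 0.28317.
Allocate 80 × 0.28317 = 22.653... → 23.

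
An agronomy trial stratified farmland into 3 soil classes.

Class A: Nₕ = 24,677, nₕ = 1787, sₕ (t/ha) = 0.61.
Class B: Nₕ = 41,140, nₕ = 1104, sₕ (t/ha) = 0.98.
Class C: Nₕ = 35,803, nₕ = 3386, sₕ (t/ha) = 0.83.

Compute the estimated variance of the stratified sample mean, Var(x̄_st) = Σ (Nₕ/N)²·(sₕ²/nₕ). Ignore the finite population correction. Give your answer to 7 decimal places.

0.0001801

N = 101620. Term for each stratum: Wₕ²sₕ²/nₕ.
Var(x̄_st) = 0.0000122790 + 0.0001425782 + 0.0000252551 = 0.0001801123 → 0.0001801.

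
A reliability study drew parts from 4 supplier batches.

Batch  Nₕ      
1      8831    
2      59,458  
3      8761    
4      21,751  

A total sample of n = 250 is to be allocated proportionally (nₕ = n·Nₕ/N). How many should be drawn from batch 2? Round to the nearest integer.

Share of batch 2 = 59458/98801 = 0.60180.
Allocate 250 × 0.60180 = 150.449... → 150.

150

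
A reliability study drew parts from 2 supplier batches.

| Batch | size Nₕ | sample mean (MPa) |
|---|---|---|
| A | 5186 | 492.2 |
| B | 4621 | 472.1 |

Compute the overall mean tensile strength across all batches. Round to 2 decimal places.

N = 5186 + 4621 = 9807.
Overall mean = Σ (Nₕ/N)·x̄ₕ — weight by population share, not a simple average.
Σ Nₕx̄ₕ = 5186·492.2 + 4621·472.1 = 2552549.2 + 2181574.1 = 4734123.3.
Divide by N: 4734123.3 / 9807 = 482.7290... → 482.73.

482.73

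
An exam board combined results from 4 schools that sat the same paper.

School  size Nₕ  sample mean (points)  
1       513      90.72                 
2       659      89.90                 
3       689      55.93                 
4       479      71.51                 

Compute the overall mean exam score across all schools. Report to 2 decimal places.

76.31

N = 2340; weights Wₕ = Nₕ/N = (0.2192, 0.2816, 0.2944, 0.2047).
x̄_st = Σ Wₕ·x̄ₕ = 0.2192·90.72 + 0.2816·89.90 + 0.2944·55.93 + 0.2047·71.51 ≈ 76.3130...
→ 76.31.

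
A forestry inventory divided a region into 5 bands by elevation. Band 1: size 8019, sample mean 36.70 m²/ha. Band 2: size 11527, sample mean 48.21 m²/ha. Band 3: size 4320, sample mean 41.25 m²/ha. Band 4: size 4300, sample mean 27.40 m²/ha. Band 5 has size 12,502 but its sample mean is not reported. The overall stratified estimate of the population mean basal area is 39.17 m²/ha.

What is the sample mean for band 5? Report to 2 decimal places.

N = 8019 + 11527 + 4320 + 4300 + 12502 = 40668.
Overall total = μ·N = 39.17·40668 = 1592965.56.
Subtract the known strata: 8019·36.70 + 11527·48.21 + 4320·41.25 + 4300·27.40 = 1146033.97.
Remaining total for band 5: 1592965.56 − 1146033.97 = 446931.59.
Divide by its size: 446931.59 / 12502 = 35.7488... → 35.75.

35.75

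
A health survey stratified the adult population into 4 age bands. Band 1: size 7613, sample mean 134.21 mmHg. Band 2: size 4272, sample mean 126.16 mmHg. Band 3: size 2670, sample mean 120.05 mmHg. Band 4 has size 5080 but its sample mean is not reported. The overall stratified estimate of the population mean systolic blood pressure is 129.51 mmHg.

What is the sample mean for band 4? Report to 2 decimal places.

130.26

N = 7613 + 4272 + 2670 + 5080 = 19635.
Overall total = μ·N = 129.51·19635 = 2542928.85.
Subtract the known strata: 7613·134.21 + 4272·126.16 + 2670·120.05 = 1881229.75.
Remaining total for band 4: 2542928.85 − 1881229.75 = 661699.1.
Divide by its size: 661699.1 / 5080 = 130.2557... → 130.26.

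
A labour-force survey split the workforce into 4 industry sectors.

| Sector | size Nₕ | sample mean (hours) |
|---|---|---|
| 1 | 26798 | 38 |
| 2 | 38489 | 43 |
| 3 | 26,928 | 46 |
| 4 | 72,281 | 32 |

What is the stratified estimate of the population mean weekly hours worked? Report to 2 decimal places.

37.84

N = 164496; weights Wₕ = Nₕ/N = (0.1629, 0.2340, 0.1637, 0.4394).
x̄_st = Σ Wₕ·x̄ₕ = 0.1629·38 + 0.2340·43 + 0.1637·46 + 0.4394·32 ≈ 37.8431...
→ 37.84.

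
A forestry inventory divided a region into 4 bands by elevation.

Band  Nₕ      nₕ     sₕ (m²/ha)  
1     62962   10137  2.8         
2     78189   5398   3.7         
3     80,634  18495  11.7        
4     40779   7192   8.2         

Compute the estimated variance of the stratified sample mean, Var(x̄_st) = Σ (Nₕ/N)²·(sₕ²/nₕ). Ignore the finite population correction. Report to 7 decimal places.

0.0011929

N = 262564; Wₕ = Nₕ/N.
band 1: (62962/262564)²·2.8²/10137 = 0.0000444727
band 2: (78189/262564)²·3.7²/5398 = 0.0002249011
band 3: (80634/262564)²·11.7²/18495 = 0.0006980450
band 4: (40779/262564)²·8.2²/7192 = 0.0002255178
Sum = 0.0011929366 → 0.0011929.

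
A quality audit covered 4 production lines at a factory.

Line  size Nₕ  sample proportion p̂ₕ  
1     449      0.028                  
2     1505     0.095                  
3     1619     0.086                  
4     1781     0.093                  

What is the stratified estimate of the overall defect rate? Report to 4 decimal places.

0.0860

Wₕ = Nₕ/N with N = 5354: 0.0839, 0.2811, 0.3024, 0.3326.
p̂_st = 0.0839·0.028 + 0.2811·0.095 + 0.3024·0.086 + 0.3326·0.093 ≈ 0.085994... → 0.0860.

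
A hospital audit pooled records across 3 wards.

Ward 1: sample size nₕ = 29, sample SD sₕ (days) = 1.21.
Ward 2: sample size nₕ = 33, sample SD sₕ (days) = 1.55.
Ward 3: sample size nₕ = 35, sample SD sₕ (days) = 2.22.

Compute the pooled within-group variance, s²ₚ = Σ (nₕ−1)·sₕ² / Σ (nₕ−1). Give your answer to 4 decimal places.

Degrees of freedom: 28 + 32 + 34 = 94.
Σ(nₕ−1)sₕ² = 28·1.4641 + 32·2.4025 + 34·4.9284 = 285.4404.
s²ₚ = 285.4404 / 94 = 3.0366 → 3.0366.

3.0366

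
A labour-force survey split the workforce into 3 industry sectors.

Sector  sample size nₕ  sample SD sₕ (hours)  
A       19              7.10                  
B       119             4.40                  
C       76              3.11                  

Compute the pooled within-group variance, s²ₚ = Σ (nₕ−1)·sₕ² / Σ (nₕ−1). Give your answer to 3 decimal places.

A: (19−1)·7.10² = 18·50.41 = 907.38
B: (119−1)·4.40² = 118·19.36 = 2284.48
C: (76−1)·3.11² = 75·9.6721 = 725.4075
Numerator = 3917.2675; denominator = Σ(nₕ−1) = 211.
s²ₚ = 3917.2675/211 = 18.56525... → 18.565.

18.565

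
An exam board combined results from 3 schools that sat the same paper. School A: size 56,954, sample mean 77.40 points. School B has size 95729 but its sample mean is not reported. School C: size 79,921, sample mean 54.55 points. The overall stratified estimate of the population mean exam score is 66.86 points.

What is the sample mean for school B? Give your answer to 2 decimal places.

70.87

Σ Nₕx̄ₕ = N·μ, so 95729·x̄_B = 232604·66.86 − (56954·77.40 + 79921·54.55).
= 15551903.44 − 8767930.15 = 6783973.29.
x̄_B = 6783973.29 / 95729 = 70.8664... → 70.87.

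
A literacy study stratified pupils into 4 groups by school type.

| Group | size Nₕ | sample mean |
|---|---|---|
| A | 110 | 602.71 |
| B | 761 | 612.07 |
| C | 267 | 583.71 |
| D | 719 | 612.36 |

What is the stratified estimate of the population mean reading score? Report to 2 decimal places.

x̄_st = (Σ Nₕx̄ₕ) / (Σ Nₕ) = (110·602.71 + 761·612.07 + 267·583.71 + 719·612.36) / 1857
= 1128220.78 / 1857 = 607.5502... → 607.55.

607.55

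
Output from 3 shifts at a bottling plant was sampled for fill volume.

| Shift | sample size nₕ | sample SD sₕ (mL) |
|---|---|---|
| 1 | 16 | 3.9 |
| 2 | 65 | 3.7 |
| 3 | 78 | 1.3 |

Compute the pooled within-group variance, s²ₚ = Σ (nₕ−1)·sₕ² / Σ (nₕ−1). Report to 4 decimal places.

7.9131

Degrees of freedom: 15 + 64 + 77 = 156.
Σ(nₕ−1)sₕ² = 15·15.21 + 64·13.69 + 77·1.69 = 1234.44.
s²ₚ = 1234.44 / 156 = 7.913077... → 7.9131.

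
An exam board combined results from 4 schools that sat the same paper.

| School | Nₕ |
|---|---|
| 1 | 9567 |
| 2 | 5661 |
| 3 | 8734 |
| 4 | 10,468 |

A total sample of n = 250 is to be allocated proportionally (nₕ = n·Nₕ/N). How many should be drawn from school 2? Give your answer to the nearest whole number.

Share of school 2 = 5661/34430 = 0.16442.
Allocate 250 × 0.16442 = 41.105... → 41.

41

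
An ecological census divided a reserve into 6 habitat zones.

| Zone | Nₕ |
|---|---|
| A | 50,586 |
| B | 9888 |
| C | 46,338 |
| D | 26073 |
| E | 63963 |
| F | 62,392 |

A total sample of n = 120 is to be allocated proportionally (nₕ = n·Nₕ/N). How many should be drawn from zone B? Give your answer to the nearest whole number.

N = 50586 + 9888 + 46338 + 26073 + 63963 + 62392 = 259240.
n_B = 120·9888/259240 = 4.577... → 5.

5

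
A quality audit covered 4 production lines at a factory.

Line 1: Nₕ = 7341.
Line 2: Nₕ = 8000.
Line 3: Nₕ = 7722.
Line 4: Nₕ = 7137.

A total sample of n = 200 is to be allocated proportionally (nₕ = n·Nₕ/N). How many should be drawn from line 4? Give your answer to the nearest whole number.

47

Share of line 4 = 7137/30200 = 0.23632.
Allocate 200 × 0.23632 = 47.265... → 47.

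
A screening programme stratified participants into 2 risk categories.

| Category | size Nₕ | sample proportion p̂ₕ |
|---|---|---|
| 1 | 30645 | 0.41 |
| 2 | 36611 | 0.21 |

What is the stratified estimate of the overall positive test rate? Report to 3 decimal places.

0.301

N = 30645 + 36611 = 67256.
Overall proportion = Σ (Nₕ/N)·p̂ₕ.
Σ Nₕp̂ₕ = 12564.45 + 7688.31 = 20252.76.
20252.76 / 67256 = 0.30113... → 0.301.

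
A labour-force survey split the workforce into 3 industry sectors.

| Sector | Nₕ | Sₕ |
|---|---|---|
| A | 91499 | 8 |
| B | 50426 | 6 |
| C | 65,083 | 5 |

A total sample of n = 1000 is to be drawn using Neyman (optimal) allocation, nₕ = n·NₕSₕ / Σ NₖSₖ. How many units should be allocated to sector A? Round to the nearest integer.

A: NₕSₕ = 91499·8 = 731992
B: NₕSₕ = 50426·6 = 302556
C: NₕSₕ = 65083·5 = 325415
Σ NₕSₕ = 1359963.
n_A = 1000·731992/1359963 = 538.244... → 538.

538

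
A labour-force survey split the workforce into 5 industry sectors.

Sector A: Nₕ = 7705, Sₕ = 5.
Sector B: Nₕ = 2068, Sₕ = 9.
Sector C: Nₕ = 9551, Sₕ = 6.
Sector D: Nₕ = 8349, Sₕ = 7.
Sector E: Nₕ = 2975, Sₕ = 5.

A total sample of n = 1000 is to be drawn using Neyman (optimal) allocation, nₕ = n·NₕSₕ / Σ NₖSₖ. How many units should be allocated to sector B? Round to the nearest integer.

A: NₕSₕ = 7705·5 = 38525
B: NₕSₕ = 2068·9 = 18612
C: NₕSₕ = 9551·6 = 57306
D: NₕSₕ = 8349·7 = 58443
E: NₕSₕ = 2975·5 = 14875
Σ NₕSₕ = 187761.
n_B = 1000·18612/187761 = 99.126... → 99.

99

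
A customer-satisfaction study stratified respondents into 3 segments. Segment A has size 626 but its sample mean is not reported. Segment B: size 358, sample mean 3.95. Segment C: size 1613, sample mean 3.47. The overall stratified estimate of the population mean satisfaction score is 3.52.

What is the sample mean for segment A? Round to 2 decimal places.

Σ Nₕx̄ₕ = N·μ, so 626·x̄_A = 2597·3.52 − (358·3.95 + 1613·3.47).
= 9141.44 − 7011.21 = 2130.23.
x̄_A = 2130.23 / 626 = 3.4029... → 3.40.

3.40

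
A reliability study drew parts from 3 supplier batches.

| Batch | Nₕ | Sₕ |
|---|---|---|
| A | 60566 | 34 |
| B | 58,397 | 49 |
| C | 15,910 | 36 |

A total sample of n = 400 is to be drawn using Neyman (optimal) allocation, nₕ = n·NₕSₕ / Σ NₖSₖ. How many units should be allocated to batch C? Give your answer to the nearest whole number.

42

Σ NₕSₕ = 60566·34 + 58397·49 + 15910·36 = 5493457.
Share for C: 572760/5493457 = 0.10426.
n_C = 400 × 0.10426 = 41.705... → 42.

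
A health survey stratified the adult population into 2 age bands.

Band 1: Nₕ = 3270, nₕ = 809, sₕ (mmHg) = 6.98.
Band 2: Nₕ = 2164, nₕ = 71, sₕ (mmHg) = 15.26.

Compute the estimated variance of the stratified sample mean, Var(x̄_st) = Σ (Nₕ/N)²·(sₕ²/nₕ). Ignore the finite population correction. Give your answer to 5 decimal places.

N = 5434. Term for each stratum: Wₕ²sₕ²/nₕ.
Var(x̄_st) = 0.02180814 + 0.52014684 = 0.54195498 → 0.54195.

0.54195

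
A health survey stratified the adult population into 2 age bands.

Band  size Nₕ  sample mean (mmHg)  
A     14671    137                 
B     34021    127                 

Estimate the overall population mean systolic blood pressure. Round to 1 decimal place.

130.0

N = 48692; weights Wₕ = Nₕ/N = (0.3013, 0.6987).
x̄_st = Σ Wₕ·x̄ₕ = 0.3013·137 + 0.6987·127 ≈ 130.013...
→ 130.0.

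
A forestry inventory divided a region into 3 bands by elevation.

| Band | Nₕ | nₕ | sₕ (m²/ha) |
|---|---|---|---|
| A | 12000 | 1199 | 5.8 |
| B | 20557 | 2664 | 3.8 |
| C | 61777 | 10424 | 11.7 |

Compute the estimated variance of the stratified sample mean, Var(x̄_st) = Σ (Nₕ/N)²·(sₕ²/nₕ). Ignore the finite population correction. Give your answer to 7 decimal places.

0.0063433

N = 94334. Term for each stratum: Wₕ²sₕ²/nₕ.
Var(x̄_st) = 0.0004540073 + 0.0002574044 + 0.0056318937 = 0.0063433054 → 0.0063433.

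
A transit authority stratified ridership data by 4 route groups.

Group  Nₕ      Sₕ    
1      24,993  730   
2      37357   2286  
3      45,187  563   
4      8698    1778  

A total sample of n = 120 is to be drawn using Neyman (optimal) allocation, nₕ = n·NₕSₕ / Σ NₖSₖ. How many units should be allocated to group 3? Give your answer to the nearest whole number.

21

Σ NₕSₕ = 24993·730 + 37357·2286 + 45187·563 + 8698·1778 = 144548317.
Share for 3: 25440281/144548317 = 0.17600.
n_3 = 120 × 0.17600 = 21.120... → 21.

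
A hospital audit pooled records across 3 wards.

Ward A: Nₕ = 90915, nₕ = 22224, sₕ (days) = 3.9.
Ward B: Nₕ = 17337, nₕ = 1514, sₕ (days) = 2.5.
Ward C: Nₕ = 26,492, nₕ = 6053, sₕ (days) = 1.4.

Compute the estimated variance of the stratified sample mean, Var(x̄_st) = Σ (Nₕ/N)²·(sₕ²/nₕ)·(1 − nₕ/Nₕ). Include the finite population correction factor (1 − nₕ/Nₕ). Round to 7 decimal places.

0.0003074

N = 134744. Term for each stratum: Wₕ²sₕ²/nₕ·(1−nₕ/Nₕ).
Var(x̄_st) = 0.0002354092 + 0.0000623732 + 0.0000096570 = 0.0003074394 → 0.0003074.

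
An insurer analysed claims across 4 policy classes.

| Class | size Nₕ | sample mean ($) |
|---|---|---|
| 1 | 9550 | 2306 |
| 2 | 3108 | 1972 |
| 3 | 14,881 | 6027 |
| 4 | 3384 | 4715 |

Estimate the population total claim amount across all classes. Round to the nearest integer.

1: 9550·2306 = 22022300
2: 3108·1972 = 6128976
3: 14881·6027 = 89687787
4: 3384·4715 = 15955560
τ̂ = Σ Nₕx̄ₕ = 133794623.

133794623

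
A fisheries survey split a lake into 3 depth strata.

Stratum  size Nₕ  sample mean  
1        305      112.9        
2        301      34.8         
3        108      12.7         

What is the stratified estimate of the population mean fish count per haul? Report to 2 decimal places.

x̄_st = (Σ Nₕx̄ₕ) / (Σ Nₕ) = (305·112.9 + 301·34.8 + 108·12.7) / 714
= 46280.9 / 714 = 64.8192... → 64.82.

64.82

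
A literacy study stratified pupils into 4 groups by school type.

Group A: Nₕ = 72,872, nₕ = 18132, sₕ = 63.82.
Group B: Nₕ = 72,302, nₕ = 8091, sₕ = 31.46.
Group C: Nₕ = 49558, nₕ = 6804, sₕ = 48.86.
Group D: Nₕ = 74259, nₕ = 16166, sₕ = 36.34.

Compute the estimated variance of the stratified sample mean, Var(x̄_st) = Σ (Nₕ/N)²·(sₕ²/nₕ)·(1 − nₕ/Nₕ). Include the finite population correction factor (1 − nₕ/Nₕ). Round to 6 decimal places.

0.035377

N = 268991; Wₕ = Nₕ/N.
group A: (72872/268991)²·63.82²/18132·(1 − 18132/72872) = 0.012383912
group B: (72302/268991)²·31.46²/8091·(1 − 8091/72302) = 0.007848732
group C: (49558/268991)²·48.86²/6804·(1 − 6804/49558) = 0.010274428
group D: (74259/268991)²·36.34²/16166·(1 − 16166/74259) = 0.004870400
Sum = 0.035377472 → 0.035377.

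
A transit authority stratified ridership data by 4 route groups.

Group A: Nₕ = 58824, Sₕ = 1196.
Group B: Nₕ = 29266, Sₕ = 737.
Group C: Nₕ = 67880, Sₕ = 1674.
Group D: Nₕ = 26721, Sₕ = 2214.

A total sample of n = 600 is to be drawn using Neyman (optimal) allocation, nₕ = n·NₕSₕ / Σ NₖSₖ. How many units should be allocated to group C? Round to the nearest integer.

A: NₕSₕ = 58824·1196 = 70353504
B: NₕSₕ = 29266·737 = 21569042
C: NₕSₕ = 67880·1674 = 113631120
D: NₕSₕ = 26721·2214 = 59160294
Σ NₕSₕ = 264713960.
n_C = 600·113631120/264713960 = 257.556... → 258.

258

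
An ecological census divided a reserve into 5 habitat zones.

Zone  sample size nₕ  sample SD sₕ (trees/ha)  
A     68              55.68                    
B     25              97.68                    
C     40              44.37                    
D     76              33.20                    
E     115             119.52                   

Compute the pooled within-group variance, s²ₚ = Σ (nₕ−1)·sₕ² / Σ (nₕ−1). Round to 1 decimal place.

6973.8

Degrees of freedom: 67 + 24 + 39 + 75 + 114 = 319.
Σ(nₕ−1)sₕ² = 67·3100.2624 + 24·9541.3824 + 39·1968.6969 + 75·1102.24 + 114·14285.0304 = 2224651.4031.
s²ₚ = 2224651.4031 / 319 = 6973.829... → 6973.8.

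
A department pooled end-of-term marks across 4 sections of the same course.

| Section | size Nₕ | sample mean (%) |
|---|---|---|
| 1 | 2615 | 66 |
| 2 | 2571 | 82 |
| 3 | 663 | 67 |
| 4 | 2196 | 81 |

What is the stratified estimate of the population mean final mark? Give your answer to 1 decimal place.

N = 2615 + 2571 + 663 + 2196 = 8045.
The stratified mean weights each stratum mean by its population share Nₕ/N.
Σ Nₕx̄ₕ = 2615·66 + 2571·82 + 663·67 + 2196·81 = 172590 + 210822 + 44421 + 177876 = 605709.
Divide by N: 605709 / 8045 = 75.290... → 75.3.

75.3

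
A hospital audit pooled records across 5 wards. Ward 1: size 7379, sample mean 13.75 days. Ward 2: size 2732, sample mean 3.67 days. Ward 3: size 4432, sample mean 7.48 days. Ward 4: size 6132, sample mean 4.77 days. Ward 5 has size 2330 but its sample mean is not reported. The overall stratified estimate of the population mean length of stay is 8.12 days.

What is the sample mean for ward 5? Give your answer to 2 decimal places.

5.54

Σ Nₕx̄ₕ = N·μ, so 2330·x̄_5 = 23005·8.12 − (7379·13.75 + 2732·3.67 + 4432·7.48 + 6132·4.77).
= 186800.6 − 173888.69 = 12911.91.
x̄_5 = 12911.91 / 2330 = 5.5416... → 5.54.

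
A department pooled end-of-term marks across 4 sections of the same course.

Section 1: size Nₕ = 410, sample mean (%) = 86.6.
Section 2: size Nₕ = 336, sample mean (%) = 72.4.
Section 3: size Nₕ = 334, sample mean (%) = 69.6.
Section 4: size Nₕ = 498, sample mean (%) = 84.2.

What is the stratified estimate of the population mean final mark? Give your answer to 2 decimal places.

79.22

x̄_st = (Σ Nₕx̄ₕ) / (Σ Nₕ) = (410·86.6 + 336·72.4 + 334·69.6 + 498·84.2) / 1578
= 125010.4 / 1578 = 79.2208... → 79.22.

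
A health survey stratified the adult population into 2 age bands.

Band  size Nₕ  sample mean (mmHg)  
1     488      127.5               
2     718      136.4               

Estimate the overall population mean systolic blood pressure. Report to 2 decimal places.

132.80

N = 488 + 718 = 1206.
Overall mean = Σ (Nₕ/N)·x̄ₕ — weight by population share, not a simple average.
Σ Nₕx̄ₕ = 488·127.5 + 718·136.4 = 62220 + 97935.2 = 160155.2.
Divide by N: 160155.2 / 1206 = 132.7987... → 132.80.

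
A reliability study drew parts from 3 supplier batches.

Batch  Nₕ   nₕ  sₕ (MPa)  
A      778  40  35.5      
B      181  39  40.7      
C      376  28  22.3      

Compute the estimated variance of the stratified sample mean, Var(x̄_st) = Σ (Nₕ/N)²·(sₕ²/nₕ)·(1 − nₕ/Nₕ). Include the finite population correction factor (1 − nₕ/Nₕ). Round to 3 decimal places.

N = 1335; Wₕ = Nₕ/N.
batch A: (778/1335)²·35.5²/40·(1 − 40/778) = 10.150096
batch B: (181/1335)²·40.7²/39·(1 − 39/181) = 0.612532
batch C: (376/1335)²·22.3²/28·(1 − 28/376) = 1.303936
Sum = 12.066563 → 12.067.

12.067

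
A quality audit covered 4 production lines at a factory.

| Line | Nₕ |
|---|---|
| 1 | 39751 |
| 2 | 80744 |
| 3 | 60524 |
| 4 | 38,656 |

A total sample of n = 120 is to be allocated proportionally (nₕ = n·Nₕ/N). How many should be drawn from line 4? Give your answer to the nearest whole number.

N = 39751 + 80744 + 60524 + 38656 = 219675.
n_4 = 120·38656/219675 = 21.116... → 21.

21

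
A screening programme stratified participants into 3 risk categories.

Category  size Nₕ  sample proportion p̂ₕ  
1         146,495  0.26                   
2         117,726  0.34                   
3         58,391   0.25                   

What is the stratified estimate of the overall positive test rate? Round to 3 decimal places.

Wₕ = Nₕ/N with N = 322612: 0.4541, 0.3649, 0.1810.
p̂_st = 0.4541·0.26 + 0.3649·0.34 + 0.1810·0.25 ≈ 0.28738... → 0.287.

0.287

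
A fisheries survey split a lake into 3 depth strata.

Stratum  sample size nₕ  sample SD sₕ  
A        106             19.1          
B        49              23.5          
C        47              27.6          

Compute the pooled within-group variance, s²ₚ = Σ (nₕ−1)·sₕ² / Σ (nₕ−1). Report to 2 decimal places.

501.78

A: (106−1)·19.1² = 105·364.81 = 38305.05
B: (49−1)·23.5² = 48·552.25 = 26508
C: (47−1)·27.6² = 46·761.76 = 35040.96
Numerator = 99854.01; denominator = Σ(nₕ−1) = 199.
s²ₚ = 99854.01/199 = 501.7789... → 501.78.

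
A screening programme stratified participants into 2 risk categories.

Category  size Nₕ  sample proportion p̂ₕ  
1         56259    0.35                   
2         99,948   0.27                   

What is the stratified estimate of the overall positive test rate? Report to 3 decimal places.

N = 56259 + 99948 = 156207.
Overall proportion = Σ (Nₕ/N)·p̂ₕ.
Σ Nₕp̂ₕ = 19690.65 + 26985.96 = 46676.61.
46676.61 / 156207 = 0.29881... → 0.299.

0.299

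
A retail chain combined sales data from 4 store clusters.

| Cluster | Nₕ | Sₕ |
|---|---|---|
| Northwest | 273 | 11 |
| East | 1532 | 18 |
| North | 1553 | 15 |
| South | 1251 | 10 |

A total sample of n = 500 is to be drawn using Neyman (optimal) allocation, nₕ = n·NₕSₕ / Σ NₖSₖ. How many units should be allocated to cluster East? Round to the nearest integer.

Northwest: NₕSₕ = 273·11 = 3003
East: NₕSₕ = 1532·18 = 27576
North: NₕSₕ = 1553·15 = 23295
South: NₕSₕ = 1251·10 = 12510
Σ NₕSₕ = 66384.
n_East = 500·27576/66384 = 207.701... → 208.

208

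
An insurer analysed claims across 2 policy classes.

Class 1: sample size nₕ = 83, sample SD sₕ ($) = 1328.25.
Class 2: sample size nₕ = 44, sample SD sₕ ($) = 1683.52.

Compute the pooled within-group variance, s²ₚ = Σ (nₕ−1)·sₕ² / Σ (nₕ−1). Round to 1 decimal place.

2132325.1

1: (83−1)·1328.25² = 82·1764248.0625 = 144668341.125
2: (44−1)·1683.52² = 43·2834239.5904 = 121872302.3872
Numerator = 266540643.5122; denominator = Σ(nₕ−1) = 125.
s²ₚ = 266540643.5122/125 = 2132325.148... → 2132325.1.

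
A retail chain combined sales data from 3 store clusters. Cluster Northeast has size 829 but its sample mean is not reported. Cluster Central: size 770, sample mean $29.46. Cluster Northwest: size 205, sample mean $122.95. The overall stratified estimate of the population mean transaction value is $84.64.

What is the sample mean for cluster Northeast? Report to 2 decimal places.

126.42

Σ Nₕx̄ₕ = N·μ, so 829·x̄_Northeast = 1804·84.64 − (770·29.46 + 205·122.95).
= 152690.56 − 47888.95 = 104801.61.
x̄_Northeast = 104801.61 / 829 = 126.4193... → 126.42.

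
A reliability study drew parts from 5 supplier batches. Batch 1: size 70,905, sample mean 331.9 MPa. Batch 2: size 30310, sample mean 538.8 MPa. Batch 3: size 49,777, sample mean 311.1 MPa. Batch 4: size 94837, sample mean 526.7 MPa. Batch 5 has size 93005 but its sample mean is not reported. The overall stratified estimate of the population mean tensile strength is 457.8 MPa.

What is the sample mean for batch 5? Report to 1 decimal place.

N = 70905 + 30310 + 49777 + 94837 + 93005 = 338834.
Overall total = μ·N = 457.8·338834 = 155118205.2.
Subtract the known strata: 70905·331.9 + 30310·538.8 + 49777·311.1 + 94837·526.7 = 105300670.1.
Remaining total for batch 5: 155118205.2 − 105300670.1 = 49817535.1.
Divide by its size: 49817535.1 / 93005 = 535.644... → 535.6.

535.6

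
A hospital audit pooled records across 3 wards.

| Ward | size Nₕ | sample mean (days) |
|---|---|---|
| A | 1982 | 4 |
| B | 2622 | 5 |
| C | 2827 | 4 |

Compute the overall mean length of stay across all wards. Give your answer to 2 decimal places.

4.35

x̄_st = (Σ Nₕx̄ₕ) / (Σ Nₕ) = (1982·4 + 2622·5 + 2827·4) / 7431
= 32346 / 7431 = 4.3528... → 4.35.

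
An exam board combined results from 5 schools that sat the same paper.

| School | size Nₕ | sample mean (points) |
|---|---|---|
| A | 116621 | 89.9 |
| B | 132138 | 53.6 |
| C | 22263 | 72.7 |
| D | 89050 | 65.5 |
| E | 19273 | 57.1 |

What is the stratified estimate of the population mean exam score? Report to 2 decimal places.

N = 116621 + 132138 + 22263 + 89050 + 19273 = 379345.
Overall mean = Σ (Nₕ/N)·x̄ₕ — weight by population share, not a simple average.
Σ Nₕx̄ₕ = 116621·89.9 + 132138·53.6 + 22263·72.7 + 89050·65.5 + 19273·57.1 = 10484227.9 + 7082596.8 + 1618520.1 + 5832775 + 1100488.3 = 26118608.1.
Divide by N: 26118608.1 / 379345 = 68.8519... → 68.85.

68.85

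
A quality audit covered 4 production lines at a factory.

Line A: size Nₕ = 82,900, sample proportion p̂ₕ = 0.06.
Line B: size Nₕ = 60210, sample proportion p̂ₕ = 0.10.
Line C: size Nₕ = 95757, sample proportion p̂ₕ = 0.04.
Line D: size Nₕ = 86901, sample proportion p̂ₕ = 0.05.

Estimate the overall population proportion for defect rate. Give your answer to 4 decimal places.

Wₕ = Nₕ/N with N = 325768: 0.2545, 0.1848, 0.2939, 0.2668.
p̂_st = 0.2545·0.06 + 0.1848·0.10 + 0.2939·0.04 + 0.2668·0.05 ≈ 0.058847... → 0.0588.

0.0588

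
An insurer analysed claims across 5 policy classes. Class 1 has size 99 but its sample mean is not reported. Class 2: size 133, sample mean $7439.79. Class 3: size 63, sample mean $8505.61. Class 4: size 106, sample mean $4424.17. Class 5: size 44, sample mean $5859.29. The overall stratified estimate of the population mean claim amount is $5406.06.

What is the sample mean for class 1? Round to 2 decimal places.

1551.32

N = 99 + 133 + 63 + 106 + 44 = 445.
Overall total = μ·N = 5406.06·445 = 2405696.7.
Subtract the known strata: 133·7439.79 + 63·8505.61 + 106·4424.17 + 44·5859.29 = 2252116.28.
Remaining total for class 1: 2405696.7 − 2252116.28 = 153580.42.
Divide by its size: 153580.42 / 99 = 1551.3174... → 1551.32.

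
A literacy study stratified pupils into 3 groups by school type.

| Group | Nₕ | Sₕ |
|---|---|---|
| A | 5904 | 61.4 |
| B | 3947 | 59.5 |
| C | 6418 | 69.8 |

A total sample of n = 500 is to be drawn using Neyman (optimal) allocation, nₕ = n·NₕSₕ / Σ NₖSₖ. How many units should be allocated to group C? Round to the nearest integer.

A: NₕSₕ = 5904·61.4 = 362505.6
B: NₕSₕ = 3947·59.5 = 234846.5
C: NₕSₕ = 6418·69.8 = 447976.4
Σ NₕSₕ = 1045328.5.
n_C = 500·447976.4/1045328.5 = 214.275... → 214.

214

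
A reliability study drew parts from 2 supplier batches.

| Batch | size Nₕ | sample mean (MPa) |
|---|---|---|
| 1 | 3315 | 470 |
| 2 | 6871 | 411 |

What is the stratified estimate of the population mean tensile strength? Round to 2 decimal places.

N = 10186; weights Wₕ = Nₕ/N = (0.3254, 0.6746).
x̄_st = Σ Wₕ·x̄ₕ = 0.3254·470 + 0.6746·411 ≈ 430.2014...
→ 430.20.

430.20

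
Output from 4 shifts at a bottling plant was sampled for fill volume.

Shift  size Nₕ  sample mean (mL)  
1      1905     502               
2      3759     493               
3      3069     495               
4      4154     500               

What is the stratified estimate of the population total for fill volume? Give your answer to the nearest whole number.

6405652

Population total = Σ Nₕ·x̄ₕ (each stratum's size times its mean).
1905·502 + 3759·493 + 3069·495 + 4154·500 = 956310 + 1853187 + 1519155 + 2077000 = 6405652.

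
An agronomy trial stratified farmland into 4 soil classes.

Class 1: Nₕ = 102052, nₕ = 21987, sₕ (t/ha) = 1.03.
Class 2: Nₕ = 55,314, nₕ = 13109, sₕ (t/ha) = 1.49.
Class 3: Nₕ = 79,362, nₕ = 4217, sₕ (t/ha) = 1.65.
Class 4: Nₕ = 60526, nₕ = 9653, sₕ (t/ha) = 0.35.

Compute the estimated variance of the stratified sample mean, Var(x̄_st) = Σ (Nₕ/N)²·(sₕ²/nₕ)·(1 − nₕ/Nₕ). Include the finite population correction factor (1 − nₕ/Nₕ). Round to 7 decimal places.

N = 297254. Term for each stratum: Wₕ²sₕ²/nₕ·(1−nₕ/Nₕ).
Var(x̄_st) = 0.0000044619 + 0.0000044745 + 0.0000435734 + 0.0000004422 = 0.0000529520 → 0.0000530.

0.0000530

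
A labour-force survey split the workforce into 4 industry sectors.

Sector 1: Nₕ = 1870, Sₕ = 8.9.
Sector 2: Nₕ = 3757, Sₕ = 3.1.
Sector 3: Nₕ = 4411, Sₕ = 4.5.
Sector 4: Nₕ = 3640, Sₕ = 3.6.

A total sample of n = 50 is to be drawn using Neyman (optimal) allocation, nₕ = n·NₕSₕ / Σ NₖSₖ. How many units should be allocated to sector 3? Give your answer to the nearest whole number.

16

Σ NₕSₕ = 1870·8.9 + 3757·3.1 + 4411·4.5 + 3640·3.6 = 61243.2.
Share for 3: 19849.5/61243.2 = 0.32411.
n_3 = 50 × 0.32411 = 16.205... → 16.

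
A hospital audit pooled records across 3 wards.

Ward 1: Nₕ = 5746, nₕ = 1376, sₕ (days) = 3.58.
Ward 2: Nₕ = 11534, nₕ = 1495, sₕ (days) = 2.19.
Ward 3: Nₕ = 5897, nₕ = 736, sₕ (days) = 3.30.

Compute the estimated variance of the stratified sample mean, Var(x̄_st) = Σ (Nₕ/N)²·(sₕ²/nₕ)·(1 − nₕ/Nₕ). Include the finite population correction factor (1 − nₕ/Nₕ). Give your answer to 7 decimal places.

N = 23177. Term for each stratum: Wₕ²sₕ²/nₕ·(1−nₕ/Nₕ).
Var(x̄_st) = 0.0004353918 + 0.0006915172 + 0.0008383022 = 0.0019652112 → 0.0019652.

0.0019652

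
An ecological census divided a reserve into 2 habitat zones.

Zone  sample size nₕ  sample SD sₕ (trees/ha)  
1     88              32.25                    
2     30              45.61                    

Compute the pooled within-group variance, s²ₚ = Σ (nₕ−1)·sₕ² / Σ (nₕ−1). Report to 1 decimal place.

1: (88−1)·32.25² = 87·1040.0625 = 90485.4375
2: (30−1)·45.61² = 29·2080.2721 = 60327.8909
Numerator = 150813.3284; denominator = Σ(nₕ−1) = 116.
s²ₚ = 150813.3284/116 = 1300.115... → 1300.1.

1300.1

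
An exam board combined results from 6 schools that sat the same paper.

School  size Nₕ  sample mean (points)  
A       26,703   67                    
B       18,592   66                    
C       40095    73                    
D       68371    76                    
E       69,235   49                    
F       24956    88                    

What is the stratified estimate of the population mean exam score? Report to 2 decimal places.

x̄_st = (Σ Nₕx̄ₕ) / (Σ Nₕ) = (26703·67 + 18592·66 + 40095·73 + 68371·76 + 69235·49 + 24956·88) / 247952
= 16727947 / 247952 = 67.4645... → 67.46.

67.46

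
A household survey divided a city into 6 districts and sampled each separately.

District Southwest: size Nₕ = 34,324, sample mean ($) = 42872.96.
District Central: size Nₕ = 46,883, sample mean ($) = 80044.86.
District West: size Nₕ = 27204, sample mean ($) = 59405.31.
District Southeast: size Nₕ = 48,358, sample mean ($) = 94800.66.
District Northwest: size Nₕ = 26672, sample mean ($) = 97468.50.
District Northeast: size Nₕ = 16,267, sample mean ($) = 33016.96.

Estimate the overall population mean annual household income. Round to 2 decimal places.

N = 199708; weights Wₕ = Nₕ/N = (0.1719, 0.2348, 0.1362, 0.2421, 0.1336, 0.0815).
x̄_st = Σ Wₕ·x̄ₕ = 0.1719·42872.96 + 0.2348·80044.86 + 0.1362·59405.31 + 0.2421·94800.66 + 0.1336·97468.50 + 0.0815·33016.96 ≈ 72914.0232...
→ 72914.02.

72914.02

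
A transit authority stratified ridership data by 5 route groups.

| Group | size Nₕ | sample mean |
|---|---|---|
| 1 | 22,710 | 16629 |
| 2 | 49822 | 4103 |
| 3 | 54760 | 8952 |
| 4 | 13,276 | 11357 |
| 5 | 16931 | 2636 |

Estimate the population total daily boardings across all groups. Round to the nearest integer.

Estimate total by summing Nₕ·x̄ₕ over strata.
22710·16629 + 49822·4103 + 54760·8952 + 13276·11357 + 16931·2636 = 377644590 + 204419666 + 490211520 + 150775532 + 44630116 = 1267681424.

1267681424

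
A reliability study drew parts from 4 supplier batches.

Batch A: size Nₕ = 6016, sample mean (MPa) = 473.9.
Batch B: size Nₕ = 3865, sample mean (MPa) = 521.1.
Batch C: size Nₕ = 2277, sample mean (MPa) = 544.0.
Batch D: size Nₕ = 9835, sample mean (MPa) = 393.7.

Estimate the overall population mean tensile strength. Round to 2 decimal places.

453.59

N = 21993; weights Wₕ = Nₕ/N = (0.2735, 0.1757, 0.1035, 0.4472).
x̄_st = Σ Wₕ·x̄ₕ = 0.2735·473.9 + 0.1757·521.1 + 0.1035·544.0 + 0.4472·393.7 ≈ 453.5880...
→ 453.59.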